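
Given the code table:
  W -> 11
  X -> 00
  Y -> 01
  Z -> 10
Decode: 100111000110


Decoding:
10 -> Z
01 -> Y
11 -> W
00 -> X
01 -> Y
10 -> Z


Result: ZYWXYZ


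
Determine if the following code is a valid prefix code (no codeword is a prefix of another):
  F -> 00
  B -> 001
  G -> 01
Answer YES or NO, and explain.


Checking each pair (does one codeword prefix another?):
  F='00' vs B='001': prefix -- VIOLATION

NO -- this is NOT a valid prefix code. F (00) is a prefix of B (001).


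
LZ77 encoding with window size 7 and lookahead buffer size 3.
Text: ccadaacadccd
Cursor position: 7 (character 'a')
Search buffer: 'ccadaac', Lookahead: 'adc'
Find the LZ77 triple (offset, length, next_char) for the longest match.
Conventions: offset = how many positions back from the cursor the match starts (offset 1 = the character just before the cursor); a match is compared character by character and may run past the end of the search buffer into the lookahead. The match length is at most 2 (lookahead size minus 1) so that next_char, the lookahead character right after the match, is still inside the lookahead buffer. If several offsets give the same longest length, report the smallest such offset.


Try each offset into the search buffer:
  offset=1 (pos 6, char 'c'): match length 0
  offset=2 (pos 5, char 'a'): match length 1
  offset=3 (pos 4, char 'a'): match length 1
  offset=4 (pos 3, char 'd'): match length 0
  offset=5 (pos 2, char 'a'): match length 2
  offset=6 (pos 1, char 'c'): match length 0
  offset=7 (pos 0, char 'c'): match length 0
Longest match has length 2 at offset 5.
next_char = character at position 7 + 2 = 9 -> 'c'

Best match: offset=5, length=2 (matching 'ad' starting at position 2)
LZ77 triple: (5, 2, 'c')


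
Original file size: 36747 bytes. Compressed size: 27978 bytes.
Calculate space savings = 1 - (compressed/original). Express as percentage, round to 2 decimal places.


ratio = compressed/original = 27978/36747 = 0.761368
savings = 1 - ratio = 1 - 0.761368 = 0.238632
as a percentage: 0.238632 * 100 = 23.86%

Space savings = 1 - 27978/36747 = 23.86%


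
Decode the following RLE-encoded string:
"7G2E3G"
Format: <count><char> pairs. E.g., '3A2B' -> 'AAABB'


Expanding each <count><char> pair:
  7G -> 'GGGGGGG'
  2E -> 'EE'
  3G -> 'GGG'

Decoded = GGGGGGGEEGGG


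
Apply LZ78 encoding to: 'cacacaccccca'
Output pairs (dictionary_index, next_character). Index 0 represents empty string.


LZ78 encoding steps:
Dictionary: {0: ''}
Step 1: w='' (idx 0), next='c' -> output (0, 'c'), add 'c' as idx 1
Step 2: w='' (idx 0), next='a' -> output (0, 'a'), add 'a' as idx 2
Step 3: w='c' (idx 1), next='a' -> output (1, 'a'), add 'ca' as idx 3
Step 4: w='ca' (idx 3), next='c' -> output (3, 'c'), add 'cac' as idx 4
Step 5: w='c' (idx 1), next='c' -> output (1, 'c'), add 'cc' as idx 5
Step 6: w='cc' (idx 5), next='a' -> output (5, 'a'), add 'cca' as idx 6


Encoded: [(0, 'c'), (0, 'a'), (1, 'a'), (3, 'c'), (1, 'c'), (5, 'a')]


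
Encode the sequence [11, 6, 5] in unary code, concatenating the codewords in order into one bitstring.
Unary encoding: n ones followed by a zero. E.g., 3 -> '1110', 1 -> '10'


Encode each number as n ones followed by a terminating 0:
  11 -> 111111111110 (12 bits)
  6 -> 1111110 (7 bits)
  5 -> 111110 (6 bits)
Total length = 12 + 7 + 6 = 25 bits.

Unary([11, 6, 5]) = 1111111111101111110111110 (25 bits)


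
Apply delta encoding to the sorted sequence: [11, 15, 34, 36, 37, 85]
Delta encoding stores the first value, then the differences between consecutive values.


First value: 11
Deltas:
  15 - 11 = 4
  34 - 15 = 19
  36 - 34 = 2
  37 - 36 = 1
  85 - 37 = 48


Delta encoded: [11, 4, 19, 2, 1, 48]


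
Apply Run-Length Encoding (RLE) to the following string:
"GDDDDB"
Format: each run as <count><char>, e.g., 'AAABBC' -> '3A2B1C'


Scanning runs left to right:
  i=0: run of 'G' x 1 -> '1G'
  i=1: run of 'D' x 4 -> '4D'
  i=5: run of 'B' x 1 -> '1B'

RLE = 1G4D1B


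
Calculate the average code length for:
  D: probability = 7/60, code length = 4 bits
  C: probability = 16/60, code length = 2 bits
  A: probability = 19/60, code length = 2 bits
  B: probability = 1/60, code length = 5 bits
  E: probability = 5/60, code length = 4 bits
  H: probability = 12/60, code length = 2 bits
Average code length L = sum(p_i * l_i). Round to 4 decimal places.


Weighted contributions p_i * l_i:
  D: (7/60) * 4 = 28/60
  C: (16/60) * 2 = 32/60
  A: (19/60) * 2 = 38/60
  B: (1/60) * 5 = 5/60
  E: (5/60) * 4 = 20/60
  H: (12/60) * 2 = 24/60
Sum = (28 + 32 + 38 + 5 + 20 + 24)/60 = 147/60

L = 147/60 = 2.4500 bits/symbol


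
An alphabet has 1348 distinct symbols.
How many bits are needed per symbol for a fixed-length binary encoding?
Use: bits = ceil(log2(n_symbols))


log2(1348) = 10.3966
Bracket: 2^10 = 1024 < 1348 <= 2^11 = 2048
So ceil(log2(1348)) = 11

bits = ceil(log2(1348)) = ceil(10.3966) = 11 bits


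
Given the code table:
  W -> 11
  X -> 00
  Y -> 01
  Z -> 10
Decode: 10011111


Decoding:
10 -> Z
01 -> Y
11 -> W
11 -> W


Result: ZYWW


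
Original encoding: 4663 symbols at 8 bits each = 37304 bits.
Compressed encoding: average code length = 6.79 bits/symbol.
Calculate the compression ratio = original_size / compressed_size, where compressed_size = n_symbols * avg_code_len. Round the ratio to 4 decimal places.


original_size = n_symbols * orig_bits = 4663 * 8 = 37304 bits
compressed_size = n_symbols * avg_code_len = 4663 * 6.79 = 31661.77 bits
ratio = original_size / compressed_size = 37304 / 31661.77 = 1.1782

Compression ratio = 1.1782


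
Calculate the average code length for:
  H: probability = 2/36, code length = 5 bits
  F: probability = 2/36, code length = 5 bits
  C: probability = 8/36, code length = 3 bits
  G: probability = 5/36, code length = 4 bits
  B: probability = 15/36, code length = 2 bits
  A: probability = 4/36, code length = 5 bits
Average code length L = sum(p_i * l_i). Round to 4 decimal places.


Weighted contributions p_i * l_i:
  H: (2/36) * 5 = 10/36
  F: (2/36) * 5 = 10/36
  C: (8/36) * 3 = 24/36
  G: (5/36) * 4 = 20/36
  B: (15/36) * 2 = 30/36
  A: (4/36) * 5 = 20/36
Sum = (10 + 10 + 24 + 20 + 30 + 20)/36 = 114/36

L = 114/36 = 3.1667 bits/symbol


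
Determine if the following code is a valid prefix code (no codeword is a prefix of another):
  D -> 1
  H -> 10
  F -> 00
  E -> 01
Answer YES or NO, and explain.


Checking each pair (does one codeword prefix another?):
  D='1' vs H='10': prefix -- VIOLATION

NO -- this is NOT a valid prefix code. D (1) is a prefix of H (10).


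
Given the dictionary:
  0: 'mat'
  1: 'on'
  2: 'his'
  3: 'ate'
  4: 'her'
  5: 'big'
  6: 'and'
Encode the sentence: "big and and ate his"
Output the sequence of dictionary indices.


Look up each word in the dictionary:
  'big' -> 5
  'and' -> 6
  'and' -> 6
  'ate' -> 3
  'his' -> 2

Encoded: [5, 6, 6, 3, 2]


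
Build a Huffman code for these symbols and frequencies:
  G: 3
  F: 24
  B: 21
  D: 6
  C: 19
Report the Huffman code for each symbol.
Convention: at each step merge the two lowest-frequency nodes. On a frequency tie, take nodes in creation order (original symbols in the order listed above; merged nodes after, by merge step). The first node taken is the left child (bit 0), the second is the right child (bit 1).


Huffman tree construction:
Step 1: Merge G(3) + D(6) = 9
Step 2: Merge (G+D)(9) + C(19) = 28
Step 3: Merge B(21) + F(24) = 45
Step 4: Merge ((G+D)+C)(28) + (B+F)(45) = 73
Read each symbol's code off the tree from the root (left child = 0, right child = 1).

Codes:
  G: 000 (length 3)
  F: 11 (length 2)
  B: 10 (length 2)
  D: 001 (length 3)
  C: 01 (length 2)
Average code length: 155/73 = 2.1233 bits/symbol


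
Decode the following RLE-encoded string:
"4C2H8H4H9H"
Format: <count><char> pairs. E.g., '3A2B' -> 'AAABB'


Expanding each <count><char> pair:
  4C -> 'CCCC'
  2H -> 'HH'
  8H -> 'HHHHHHHH'
  4H -> 'HHHH'
  9H -> 'HHHHHHHHH'

Decoded = CCCCHHHHHHHHHHHHHHHHHHHHHHH


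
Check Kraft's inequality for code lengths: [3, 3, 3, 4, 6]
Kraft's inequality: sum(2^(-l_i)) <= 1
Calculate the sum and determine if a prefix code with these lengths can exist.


Sum = 2^(-3) + 2^(-3) + 2^(-3) + 2^(-4) + 2^(-6)
    = 0.125 + 0.125 + 0.125 + 0.0625 + 0.015625
    = 29/64 = 0.453125
Since 0.453125 <= 1, Kraft's inequality IS satisfied.
A prefix code with these lengths CAN exist.

Kraft sum = 0.453125. Satisfied.


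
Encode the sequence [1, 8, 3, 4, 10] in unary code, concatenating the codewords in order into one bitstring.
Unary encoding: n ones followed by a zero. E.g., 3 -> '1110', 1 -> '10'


Encode each number as n ones followed by a terminating 0:
  1 -> 10 (2 bits)
  8 -> 111111110 (9 bits)
  3 -> 1110 (4 bits)
  4 -> 11110 (5 bits)
  10 -> 11111111110 (11 bits)
Total length = 2 + 9 + 4 + 5 + 11 = 31 bits.

Unary([1, 8, 3, 4, 10]) = 1011111111011101111011111111110 (31 bits)


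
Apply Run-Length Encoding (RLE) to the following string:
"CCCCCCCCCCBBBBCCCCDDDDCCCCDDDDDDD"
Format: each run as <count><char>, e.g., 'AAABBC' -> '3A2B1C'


Scanning runs left to right:
  i=0: run of 'C' x 10 -> '10C'
  i=10: run of 'B' x 4 -> '4B'
  i=14: run of 'C' x 4 -> '4C'
  i=18: run of 'D' x 4 -> '4D'
  i=22: run of 'C' x 4 -> '4C'
  i=26: run of 'D' x 7 -> '7D'

RLE = 10C4B4C4D4C7D


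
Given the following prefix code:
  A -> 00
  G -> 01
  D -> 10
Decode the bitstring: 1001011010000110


Decoding step by step:
Bits 10 -> D
Bits 01 -> G
Bits 01 -> G
Bits 10 -> D
Bits 10 -> D
Bits 00 -> A
Bits 01 -> G
Bits 10 -> D


Decoded message: DGGDDAGD


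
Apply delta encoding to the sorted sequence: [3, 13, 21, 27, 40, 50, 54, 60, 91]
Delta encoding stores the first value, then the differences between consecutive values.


First value: 3
Deltas:
  13 - 3 = 10
  21 - 13 = 8
  27 - 21 = 6
  40 - 27 = 13
  50 - 40 = 10
  54 - 50 = 4
  60 - 54 = 6
  91 - 60 = 31


Delta encoded: [3, 10, 8, 6, 13, 10, 4, 6, 31]


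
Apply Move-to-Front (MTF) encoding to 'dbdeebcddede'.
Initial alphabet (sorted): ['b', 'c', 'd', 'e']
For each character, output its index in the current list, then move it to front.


MTF encoding:
'd': index 2 in ['b', 'c', 'd', 'e'] -> ['d', 'b', 'c', 'e']
'b': index 1 in ['d', 'b', 'c', 'e'] -> ['b', 'd', 'c', 'e']
'd': index 1 in ['b', 'd', 'c', 'e'] -> ['d', 'b', 'c', 'e']
'e': index 3 in ['d', 'b', 'c', 'e'] -> ['e', 'd', 'b', 'c']
'e': index 0 in ['e', 'd', 'b', 'c'] -> ['e', 'd', 'b', 'c']
'b': index 2 in ['e', 'd', 'b', 'c'] -> ['b', 'e', 'd', 'c']
'c': index 3 in ['b', 'e', 'd', 'c'] -> ['c', 'b', 'e', 'd']
'd': index 3 in ['c', 'b', 'e', 'd'] -> ['d', 'c', 'b', 'e']
'd': index 0 in ['d', 'c', 'b', 'e'] -> ['d', 'c', 'b', 'e']
'e': index 3 in ['d', 'c', 'b', 'e'] -> ['e', 'd', 'c', 'b']
'd': index 1 in ['e', 'd', 'c', 'b'] -> ['d', 'e', 'c', 'b']
'e': index 1 in ['d', 'e', 'c', 'b'] -> ['e', 'd', 'c', 'b']


Output: [2, 1, 1, 3, 0, 2, 3, 3, 0, 3, 1, 1]


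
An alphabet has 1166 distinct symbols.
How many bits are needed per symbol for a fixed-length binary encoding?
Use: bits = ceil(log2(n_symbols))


log2(1166) = 10.1874
Bracket: 2^10 = 1024 < 1166 <= 2^11 = 2048
So ceil(log2(1166)) = 11

bits = ceil(log2(1166)) = ceil(10.1874) = 11 bits


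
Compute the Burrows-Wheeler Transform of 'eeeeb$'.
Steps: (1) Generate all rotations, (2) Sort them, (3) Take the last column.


Rotations (sorted):
  0: $eeeeb -> last char: b
  1: b$eeee -> last char: e
  2: eb$eee -> last char: e
  3: eeb$ee -> last char: e
  4: eeeb$e -> last char: e
  5: eeeeb$ -> last char: $


BWT = beeee$


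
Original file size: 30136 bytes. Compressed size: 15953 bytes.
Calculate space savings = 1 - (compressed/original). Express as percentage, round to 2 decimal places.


ratio = compressed/original = 15953/30136 = 0.529367
savings = 1 - ratio = 1 - 0.529367 = 0.470633
as a percentage: 0.470633 * 100 = 47.06%

Space savings = 1 - 15953/30136 = 47.06%


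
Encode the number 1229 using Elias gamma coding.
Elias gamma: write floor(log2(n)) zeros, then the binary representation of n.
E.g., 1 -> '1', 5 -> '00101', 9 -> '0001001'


num_bits = floor(log2(1229)) + 1 = 11
leading_zeros = num_bits - 1 = 10
binary(1229) = 10011001101

Elias gamma(1229) = '0000000000' + '10011001101' = 000000000010011001101 (21 bits)


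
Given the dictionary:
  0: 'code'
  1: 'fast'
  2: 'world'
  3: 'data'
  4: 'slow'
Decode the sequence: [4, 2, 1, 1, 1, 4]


Look up each index in the dictionary:
  4 -> 'slow'
  2 -> 'world'
  1 -> 'fast'
  1 -> 'fast'
  1 -> 'fast'
  4 -> 'slow'

Decoded: "slow world fast fast fast slow"


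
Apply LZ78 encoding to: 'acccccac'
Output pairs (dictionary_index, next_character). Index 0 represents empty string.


LZ78 encoding steps:
Dictionary: {0: ''}
Step 1: w='' (idx 0), next='a' -> output (0, 'a'), add 'a' as idx 1
Step 2: w='' (idx 0), next='c' -> output (0, 'c'), add 'c' as idx 2
Step 3: w='c' (idx 2), next='c' -> output (2, 'c'), add 'cc' as idx 3
Step 4: w='cc' (idx 3), next='a' -> output (3, 'a'), add 'cca' as idx 4
Step 5: w='c' (idx 2), end of input -> output (2, '')


Encoded: [(0, 'a'), (0, 'c'), (2, 'c'), (3, 'a'), (2, '')]


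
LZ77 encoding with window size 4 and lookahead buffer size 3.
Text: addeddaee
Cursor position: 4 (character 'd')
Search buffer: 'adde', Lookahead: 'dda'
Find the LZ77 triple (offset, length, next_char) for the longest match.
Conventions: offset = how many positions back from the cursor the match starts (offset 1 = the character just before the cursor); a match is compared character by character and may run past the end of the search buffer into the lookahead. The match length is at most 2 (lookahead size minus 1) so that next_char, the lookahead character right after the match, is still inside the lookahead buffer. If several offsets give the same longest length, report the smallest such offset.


Try each offset into the search buffer:
  offset=1 (pos 3, char 'e'): match length 0
  offset=2 (pos 2, char 'd'): match length 1
  offset=3 (pos 1, char 'd'): match length 2
  offset=4 (pos 0, char 'a'): match length 0
Longest match has length 2 at offset 3.
next_char = character at position 4 + 2 = 6 -> 'a'

Best match: offset=3, length=2 (matching 'dd' starting at position 1)
LZ77 triple: (3, 2, 'a')


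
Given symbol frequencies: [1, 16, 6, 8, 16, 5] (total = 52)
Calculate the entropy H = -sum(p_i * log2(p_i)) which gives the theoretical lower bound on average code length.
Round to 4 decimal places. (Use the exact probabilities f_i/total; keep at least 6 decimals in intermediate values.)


Per-symbol terms -p_i * log2(p_i) with p_i = f_i/52:
  p = 1/52 = 0.019231: log2(p) = -5.700440, -p*log2(p) = 0.109624
  p = 16/52 = 0.307692: log2(p) = -1.700440, -p*log2(p) = 0.523212
  p = 6/52 = 0.115385: log2(p) = -3.115477, -p*log2(p) = 0.359478
  p = 8/52 = 0.153846: log2(p) = -2.700440, -p*log2(p) = 0.415452
  p = 16/52 = 0.307692: log2(p) = -1.700440, -p*log2(p) = 0.523212
  p = 5/52 = 0.096154: log2(p) = -3.378512, -p*log2(p) = 0.324857
H = 0.109624 + 0.523212 + 0.359478 + 0.415452 + 0.523212 + 0.324857 = 2.255835

H = 2.2558 bits/symbol


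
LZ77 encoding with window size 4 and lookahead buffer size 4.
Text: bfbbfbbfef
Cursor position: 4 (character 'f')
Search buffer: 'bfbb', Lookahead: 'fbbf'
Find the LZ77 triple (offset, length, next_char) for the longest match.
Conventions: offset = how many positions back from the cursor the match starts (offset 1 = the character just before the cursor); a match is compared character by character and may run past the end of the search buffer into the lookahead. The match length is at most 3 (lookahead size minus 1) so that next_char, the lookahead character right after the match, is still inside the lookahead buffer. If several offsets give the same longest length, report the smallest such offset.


Try each offset into the search buffer:
  offset=1 (pos 3, char 'b'): match length 0
  offset=2 (pos 2, char 'b'): match length 0
  offset=3 (pos 1, char 'f'): match length 3
  offset=4 (pos 0, char 'b'): match length 0
Longest match has length 3 at offset 3.
next_char = character at position 4 + 3 = 7 -> 'f'

Best match: offset=3, length=3 (matching 'fbb' starting at position 1)
LZ77 triple: (3, 3, 'f')


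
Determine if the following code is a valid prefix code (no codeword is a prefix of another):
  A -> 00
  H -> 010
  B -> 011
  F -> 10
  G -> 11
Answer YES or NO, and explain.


Checking each pair (does one codeword prefix another?):
  A='00' vs H='010': no prefix
  A='00' vs B='011': no prefix
  A='00' vs F='10': no prefix
  A='00' vs G='11': no prefix
  H='010' vs A='00': no prefix
  H='010' vs B='011': no prefix
  H='010' vs F='10': no prefix
  H='010' vs G='11': no prefix
  B='011' vs A='00': no prefix
  B='011' vs H='010': no prefix
  B='011' vs F='10': no prefix
  B='011' vs G='11': no prefix
  F='10' vs A='00': no prefix
  F='10' vs H='010': no prefix
  F='10' vs B='011': no prefix
  F='10' vs G='11': no prefix
  G='11' vs A='00': no prefix
  G='11' vs H='010': no prefix
  G='11' vs B='011': no prefix
  G='11' vs F='10': no prefix
No violation found over all pairs.

YES -- this is a valid prefix code. No codeword is a prefix of any other codeword.


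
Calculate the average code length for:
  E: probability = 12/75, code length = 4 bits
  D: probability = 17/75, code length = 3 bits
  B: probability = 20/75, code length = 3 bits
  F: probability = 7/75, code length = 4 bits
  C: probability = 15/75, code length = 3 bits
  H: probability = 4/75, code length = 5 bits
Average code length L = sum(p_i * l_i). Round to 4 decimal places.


Weighted contributions p_i * l_i:
  E: (12/75) * 4 = 48/75
  D: (17/75) * 3 = 51/75
  B: (20/75) * 3 = 60/75
  F: (7/75) * 4 = 28/75
  C: (15/75) * 3 = 45/75
  H: (4/75) * 5 = 20/75
Sum = (48 + 51 + 60 + 28 + 45 + 20)/75 = 252/75

L = 252/75 = 3.3600 bits/symbol


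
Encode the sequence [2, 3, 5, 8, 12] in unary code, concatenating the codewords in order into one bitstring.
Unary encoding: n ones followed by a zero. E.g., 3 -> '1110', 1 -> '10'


Encode each number as n ones followed by a terminating 0:
  2 -> 110 (3 bits)
  3 -> 1110 (4 bits)
  5 -> 111110 (6 bits)
  8 -> 111111110 (9 bits)
  12 -> 1111111111110 (13 bits)
Total length = 3 + 4 + 6 + 9 + 13 = 35 bits.

Unary([2, 3, 5, 8, 12]) = 11011101111101111111101111111111110 (35 bits)


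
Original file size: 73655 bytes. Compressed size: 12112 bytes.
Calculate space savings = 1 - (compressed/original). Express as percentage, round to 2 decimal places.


ratio = compressed/original = 12112/73655 = 0.164442
savings = 1 - ratio = 1 - 0.164442 = 0.835558
as a percentage: 0.835558 * 100 = 83.56%

Space savings = 1 - 12112/73655 = 83.56%


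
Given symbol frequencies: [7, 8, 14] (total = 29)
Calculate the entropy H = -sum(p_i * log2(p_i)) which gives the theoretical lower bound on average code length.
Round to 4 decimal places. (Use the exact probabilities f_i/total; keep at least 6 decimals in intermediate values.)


Per-symbol terms -p_i * log2(p_i) with p_i = f_i/29:
  p = 7/29 = 0.241379: log2(p) = -2.050626, -p*log2(p) = 0.494979
  p = 8/29 = 0.275862: log2(p) = -1.857981, -p*log2(p) = 0.512546
  p = 14/29 = 0.482759: log2(p) = -1.050626, -p*log2(p) = 0.507199
H = 0.494979 + 0.512546 + 0.507199 = 1.514724

H = 1.5147 bits/symbol


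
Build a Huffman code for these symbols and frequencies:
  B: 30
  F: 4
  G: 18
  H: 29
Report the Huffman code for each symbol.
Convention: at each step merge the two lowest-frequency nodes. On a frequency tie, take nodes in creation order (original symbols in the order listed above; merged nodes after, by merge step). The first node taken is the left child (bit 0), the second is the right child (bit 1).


Huffman tree construction:
Step 1: Merge F(4) + G(18) = 22
Step 2: Merge (F+G)(22) + H(29) = 51
Step 3: Merge B(30) + ((F+G)+H)(51) = 81
Read each symbol's code off the tree from the root (left child = 0, right child = 1).

Codes:
  B: 0 (length 1)
  F: 100 (length 3)
  G: 101 (length 3)
  H: 11 (length 2)
Average code length: 154/81 = 1.9012 bits/symbol


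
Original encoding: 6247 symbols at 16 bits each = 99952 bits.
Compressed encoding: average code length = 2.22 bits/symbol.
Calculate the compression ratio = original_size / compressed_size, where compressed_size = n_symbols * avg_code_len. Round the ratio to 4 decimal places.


original_size = n_symbols * orig_bits = 6247 * 16 = 99952 bits
compressed_size = n_symbols * avg_code_len = 6247 * 2.22 = 13868.34 bits
ratio = original_size / compressed_size = 99952 / 13868.34 = 7.2072

Compression ratio = 7.2072


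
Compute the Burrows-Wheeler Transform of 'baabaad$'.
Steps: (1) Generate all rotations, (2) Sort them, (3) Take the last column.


Rotations (sorted):
  0: $baabaad -> last char: d
  1: aabaad$b -> last char: b
  2: aad$baab -> last char: b
  3: abaad$ba -> last char: a
  4: ad$baaba -> last char: a
  5: baabaad$ -> last char: $
  6: baad$baa -> last char: a
  7: d$baabaa -> last char: a


BWT = dbbaa$aa


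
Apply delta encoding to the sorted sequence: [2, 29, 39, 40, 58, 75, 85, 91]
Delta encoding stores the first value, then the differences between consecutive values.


First value: 2
Deltas:
  29 - 2 = 27
  39 - 29 = 10
  40 - 39 = 1
  58 - 40 = 18
  75 - 58 = 17
  85 - 75 = 10
  91 - 85 = 6


Delta encoded: [2, 27, 10, 1, 18, 17, 10, 6]


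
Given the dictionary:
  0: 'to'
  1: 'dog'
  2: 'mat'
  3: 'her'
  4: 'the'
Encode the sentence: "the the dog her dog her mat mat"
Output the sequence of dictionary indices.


Look up each word in the dictionary:
  'the' -> 4
  'the' -> 4
  'dog' -> 1
  'her' -> 3
  'dog' -> 1
  'her' -> 3
  'mat' -> 2
  'mat' -> 2

Encoded: [4, 4, 1, 3, 1, 3, 2, 2]


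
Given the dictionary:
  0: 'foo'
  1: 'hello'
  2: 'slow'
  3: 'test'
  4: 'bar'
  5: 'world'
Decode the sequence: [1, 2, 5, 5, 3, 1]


Look up each index in the dictionary:
  1 -> 'hello'
  2 -> 'slow'
  5 -> 'world'
  5 -> 'world'
  3 -> 'test'
  1 -> 'hello'

Decoded: "hello slow world world test hello"


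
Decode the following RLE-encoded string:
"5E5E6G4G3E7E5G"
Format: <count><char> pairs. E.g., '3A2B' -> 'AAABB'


Expanding each <count><char> pair:
  5E -> 'EEEEE'
  5E -> 'EEEEE'
  6G -> 'GGGGGG'
  4G -> 'GGGG'
  3E -> 'EEE'
  7E -> 'EEEEEEE'
  5G -> 'GGGGG'

Decoded = EEEEEEEEEEGGGGGGGGGGEEEEEEEEEEGGGGG


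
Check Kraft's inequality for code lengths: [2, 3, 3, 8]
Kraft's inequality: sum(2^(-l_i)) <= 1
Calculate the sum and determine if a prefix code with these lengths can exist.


Sum = 2^(-2) + 2^(-3) + 2^(-3) + 2^(-8)
    = 0.25 + 0.125 + 0.125 + 0.00390625
    = 129/256 = 0.50390625
Since 0.50390625 <= 1, Kraft's inequality IS satisfied.
A prefix code with these lengths CAN exist.

Kraft sum = 0.50390625. Satisfied.


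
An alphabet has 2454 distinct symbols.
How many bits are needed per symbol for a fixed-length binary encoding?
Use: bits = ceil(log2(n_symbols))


log2(2454) = 11.2609
Bracket: 2^11 = 2048 < 2454 <= 2^12 = 4096
So ceil(log2(2454)) = 12

bits = ceil(log2(2454)) = ceil(11.2609) = 12 bits


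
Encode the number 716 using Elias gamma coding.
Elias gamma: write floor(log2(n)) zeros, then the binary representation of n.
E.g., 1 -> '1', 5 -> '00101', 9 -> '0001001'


num_bits = floor(log2(716)) + 1 = 10
leading_zeros = num_bits - 1 = 9
binary(716) = 1011001100

Elias gamma(716) = '000000000' + '1011001100' = 0000000001011001100 (19 bits)


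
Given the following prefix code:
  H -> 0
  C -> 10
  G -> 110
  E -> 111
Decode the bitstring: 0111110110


Decoding step by step:
Bits 0 -> H
Bits 111 -> E
Bits 110 -> G
Bits 110 -> G


Decoded message: HEGG


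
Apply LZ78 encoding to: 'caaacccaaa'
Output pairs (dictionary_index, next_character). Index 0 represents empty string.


LZ78 encoding steps:
Dictionary: {0: ''}
Step 1: w='' (idx 0), next='c' -> output (0, 'c'), add 'c' as idx 1
Step 2: w='' (idx 0), next='a' -> output (0, 'a'), add 'a' as idx 2
Step 3: w='a' (idx 2), next='a' -> output (2, 'a'), add 'aa' as idx 3
Step 4: w='c' (idx 1), next='c' -> output (1, 'c'), add 'cc' as idx 4
Step 5: w='c' (idx 1), next='a' -> output (1, 'a'), add 'ca' as idx 5
Step 6: w='aa' (idx 3), end of input -> output (3, '')


Encoded: [(0, 'c'), (0, 'a'), (2, 'a'), (1, 'c'), (1, 'a'), (3, '')]


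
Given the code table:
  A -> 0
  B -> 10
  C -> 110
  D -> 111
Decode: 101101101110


Decoding:
10 -> B
110 -> C
110 -> C
111 -> D
0 -> A


Result: BCCDA


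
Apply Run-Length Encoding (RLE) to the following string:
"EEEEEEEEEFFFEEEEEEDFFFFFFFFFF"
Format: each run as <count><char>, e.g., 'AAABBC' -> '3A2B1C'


Scanning runs left to right:
  i=0: run of 'E' x 9 -> '9E'
  i=9: run of 'F' x 3 -> '3F'
  i=12: run of 'E' x 6 -> '6E'
  i=18: run of 'D' x 1 -> '1D'
  i=19: run of 'F' x 10 -> '10F'

RLE = 9E3F6E1D10F


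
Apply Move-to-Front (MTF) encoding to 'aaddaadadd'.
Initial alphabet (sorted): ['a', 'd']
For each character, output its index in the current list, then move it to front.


MTF encoding:
'a': index 0 in ['a', 'd'] -> ['a', 'd']
'a': index 0 in ['a', 'd'] -> ['a', 'd']
'd': index 1 in ['a', 'd'] -> ['d', 'a']
'd': index 0 in ['d', 'a'] -> ['d', 'a']
'a': index 1 in ['d', 'a'] -> ['a', 'd']
'a': index 0 in ['a', 'd'] -> ['a', 'd']
'd': index 1 in ['a', 'd'] -> ['d', 'a']
'a': index 1 in ['d', 'a'] -> ['a', 'd']
'd': index 1 in ['a', 'd'] -> ['d', 'a']
'd': index 0 in ['d', 'a'] -> ['d', 'a']


Output: [0, 0, 1, 0, 1, 0, 1, 1, 1, 0]


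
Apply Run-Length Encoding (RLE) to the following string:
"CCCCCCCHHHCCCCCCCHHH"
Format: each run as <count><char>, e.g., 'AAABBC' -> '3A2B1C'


Scanning runs left to right:
  i=0: run of 'C' x 7 -> '7C'
  i=7: run of 'H' x 3 -> '3H'
  i=10: run of 'C' x 7 -> '7C'
  i=17: run of 'H' x 3 -> '3H'

RLE = 7C3H7C3H


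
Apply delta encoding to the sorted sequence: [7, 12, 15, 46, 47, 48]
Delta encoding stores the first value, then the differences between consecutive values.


First value: 7
Deltas:
  12 - 7 = 5
  15 - 12 = 3
  46 - 15 = 31
  47 - 46 = 1
  48 - 47 = 1


Delta encoded: [7, 5, 3, 31, 1, 1]


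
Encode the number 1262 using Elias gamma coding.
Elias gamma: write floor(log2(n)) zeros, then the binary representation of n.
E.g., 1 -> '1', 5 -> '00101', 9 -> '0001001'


num_bits = floor(log2(1262)) + 1 = 11
leading_zeros = num_bits - 1 = 10
binary(1262) = 10011101110

Elias gamma(1262) = '0000000000' + '10011101110' = 000000000010011101110 (21 bits)


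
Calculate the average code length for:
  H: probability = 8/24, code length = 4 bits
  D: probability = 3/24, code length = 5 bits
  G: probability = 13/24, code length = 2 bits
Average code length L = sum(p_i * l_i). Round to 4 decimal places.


Weighted contributions p_i * l_i:
  H: (8/24) * 4 = 32/24
  D: (3/24) * 5 = 15/24
  G: (13/24) * 2 = 26/24
Sum = (32 + 15 + 26)/24 = 73/24

L = 73/24 = 3.0417 bits/symbol


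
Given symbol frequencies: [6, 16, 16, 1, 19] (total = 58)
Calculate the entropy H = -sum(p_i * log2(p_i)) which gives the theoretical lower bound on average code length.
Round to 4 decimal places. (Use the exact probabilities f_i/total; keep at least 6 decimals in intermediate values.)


Per-symbol terms -p_i * log2(p_i) with p_i = f_i/58:
  p = 6/58 = 0.103448: log2(p) = -3.273018, -p*log2(p) = 0.338588
  p = 16/58 = 0.275862: log2(p) = -1.857981, -p*log2(p) = 0.512546
  p = 16/58 = 0.275862: log2(p) = -1.857981, -p*log2(p) = 0.512546
  p = 1/58 = 0.017241: log2(p) = -5.857981, -p*log2(p) = 0.101000
  p = 19/58 = 0.327586: log2(p) = -1.610053, -p*log2(p) = 0.527431
H = 0.338588 + 0.512546 + 0.512546 + 0.101000 + 0.527431 = 1.992111

H = 1.9921 bits/symbol


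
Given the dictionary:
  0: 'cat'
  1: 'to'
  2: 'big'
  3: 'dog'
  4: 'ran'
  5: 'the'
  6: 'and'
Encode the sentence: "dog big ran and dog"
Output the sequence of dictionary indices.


Look up each word in the dictionary:
  'dog' -> 3
  'big' -> 2
  'ran' -> 4
  'and' -> 6
  'dog' -> 3

Encoded: [3, 2, 4, 6, 3]


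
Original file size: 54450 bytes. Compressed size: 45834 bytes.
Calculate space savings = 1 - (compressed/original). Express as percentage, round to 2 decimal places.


ratio = compressed/original = 45834/54450 = 0.841763
savings = 1 - ratio = 1 - 0.841763 = 0.158237
as a percentage: 0.158237 * 100 = 15.82%

Space savings = 1 - 45834/54450 = 15.82%


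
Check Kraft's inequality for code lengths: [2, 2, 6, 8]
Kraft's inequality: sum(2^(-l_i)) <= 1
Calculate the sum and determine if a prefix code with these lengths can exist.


Sum = 2^(-2) + 2^(-2) + 2^(-6) + 2^(-8)
    = 0.25 + 0.25 + 0.015625 + 0.00390625
    = 133/256 = 0.51953125
Since 0.51953125 <= 1, Kraft's inequality IS satisfied.
A prefix code with these lengths CAN exist.

Kraft sum = 0.51953125. Satisfied.


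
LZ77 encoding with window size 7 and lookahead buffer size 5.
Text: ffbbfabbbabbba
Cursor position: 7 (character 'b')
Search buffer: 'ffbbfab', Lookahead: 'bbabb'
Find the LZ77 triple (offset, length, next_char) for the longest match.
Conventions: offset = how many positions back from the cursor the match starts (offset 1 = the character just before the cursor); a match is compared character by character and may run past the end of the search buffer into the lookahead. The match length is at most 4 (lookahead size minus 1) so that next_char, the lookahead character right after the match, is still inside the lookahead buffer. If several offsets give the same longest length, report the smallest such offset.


Try each offset into the search buffer:
  offset=1 (pos 6, char 'b'): match length 2
  offset=2 (pos 5, char 'a'): match length 0
  offset=3 (pos 4, char 'f'): match length 0
  offset=4 (pos 3, char 'b'): match length 1
  offset=5 (pos 2, char 'b'): match length 2
  offset=6 (pos 1, char 'f'): match length 0
  offset=7 (pos 0, char 'f'): match length 0
Longest match has length 2, found at offsets 1, 5; take the smallest, offset 1.
next_char = character at position 7 + 2 = 9 -> 'a'

Best match: offset=1, length=2 (matching 'bb' starting at position 6)
LZ77 triple: (1, 2, 'a')


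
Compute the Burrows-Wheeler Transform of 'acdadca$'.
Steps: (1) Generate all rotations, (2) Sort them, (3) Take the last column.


Rotations (sorted):
  0: $acdadca -> last char: a
  1: a$acdadc -> last char: c
  2: acdadca$ -> last char: $
  3: adca$acd -> last char: d
  4: ca$acdad -> last char: d
  5: cdadca$a -> last char: a
  6: dadca$ac -> last char: c
  7: dca$acda -> last char: a


BWT = ac$ddaca


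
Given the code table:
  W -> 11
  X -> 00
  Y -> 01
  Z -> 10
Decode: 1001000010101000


Decoding:
10 -> Z
01 -> Y
00 -> X
00 -> X
10 -> Z
10 -> Z
10 -> Z
00 -> X


Result: ZYXXZZZX


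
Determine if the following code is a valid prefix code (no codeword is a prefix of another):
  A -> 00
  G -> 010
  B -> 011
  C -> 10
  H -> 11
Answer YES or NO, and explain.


Checking each pair (does one codeword prefix another?):
  A='00' vs G='010': no prefix
  A='00' vs B='011': no prefix
  A='00' vs C='10': no prefix
  A='00' vs H='11': no prefix
  G='010' vs A='00': no prefix
  G='010' vs B='011': no prefix
  G='010' vs C='10': no prefix
  G='010' vs H='11': no prefix
  B='011' vs A='00': no prefix
  B='011' vs G='010': no prefix
  B='011' vs C='10': no prefix
  B='011' vs H='11': no prefix
  C='10' vs A='00': no prefix
  C='10' vs G='010': no prefix
  C='10' vs B='011': no prefix
  C='10' vs H='11': no prefix
  H='11' vs A='00': no prefix
  H='11' vs G='010': no prefix
  H='11' vs B='011': no prefix
  H='11' vs C='10': no prefix
No violation found over all pairs.

YES -- this is a valid prefix code. No codeword is a prefix of any other codeword.


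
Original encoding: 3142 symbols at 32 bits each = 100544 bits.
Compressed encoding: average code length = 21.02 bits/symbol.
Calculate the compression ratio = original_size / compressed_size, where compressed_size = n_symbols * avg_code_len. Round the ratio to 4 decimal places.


original_size = n_symbols * orig_bits = 3142 * 32 = 100544 bits
compressed_size = n_symbols * avg_code_len = 3142 * 21.02 = 66044.84 bits
ratio = original_size / compressed_size = 100544 / 66044.84 = 1.5224

Compression ratio = 1.5224


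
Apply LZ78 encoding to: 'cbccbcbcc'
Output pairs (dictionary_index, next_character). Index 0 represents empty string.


LZ78 encoding steps:
Dictionary: {0: ''}
Step 1: w='' (idx 0), next='c' -> output (0, 'c'), add 'c' as idx 1
Step 2: w='' (idx 0), next='b' -> output (0, 'b'), add 'b' as idx 2
Step 3: w='c' (idx 1), next='c' -> output (1, 'c'), add 'cc' as idx 3
Step 4: w='b' (idx 2), next='c' -> output (2, 'c'), add 'bc' as idx 4
Step 5: w='bc' (idx 4), next='c' -> output (4, 'c'), add 'bcc' as idx 5


Encoded: [(0, 'c'), (0, 'b'), (1, 'c'), (2, 'c'), (4, 'c')]


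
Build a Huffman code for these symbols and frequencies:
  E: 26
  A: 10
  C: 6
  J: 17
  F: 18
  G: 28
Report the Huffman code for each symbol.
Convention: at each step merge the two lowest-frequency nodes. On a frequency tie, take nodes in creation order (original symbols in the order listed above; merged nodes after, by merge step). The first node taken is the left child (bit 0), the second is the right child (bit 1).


Huffman tree construction:
Step 1: Merge C(6) + A(10) = 16
Step 2: Merge (C+A)(16) + J(17) = 33
Step 3: Merge F(18) + E(26) = 44
Step 4: Merge G(28) + ((C+A)+J)(33) = 61
Step 5: Merge (F+E)(44) + (G+((C+A)+J))(61) = 105
Read each symbol's code off the tree from the root (left child = 0, right child = 1).

Codes:
  E: 01 (length 2)
  A: 1101 (length 4)
  C: 1100 (length 4)
  J: 111 (length 3)
  F: 00 (length 2)
  G: 10 (length 2)
Average code length: 259/105 = 2.4667 bits/symbol


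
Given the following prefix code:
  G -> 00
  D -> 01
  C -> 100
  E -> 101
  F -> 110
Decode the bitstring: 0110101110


Decoding step by step:
Bits 01 -> D
Bits 101 -> E
Bits 01 -> D
Bits 110 -> F


Decoded message: DEDF


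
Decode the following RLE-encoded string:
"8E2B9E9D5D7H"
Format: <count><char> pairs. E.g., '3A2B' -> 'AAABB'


Expanding each <count><char> pair:
  8E -> 'EEEEEEEE'
  2B -> 'BB'
  9E -> 'EEEEEEEEE'
  9D -> 'DDDDDDDDD'
  5D -> 'DDDDD'
  7H -> 'HHHHHHH'

Decoded = EEEEEEEEBBEEEEEEEEEDDDDDDDDDDDDDDHHHHHHH


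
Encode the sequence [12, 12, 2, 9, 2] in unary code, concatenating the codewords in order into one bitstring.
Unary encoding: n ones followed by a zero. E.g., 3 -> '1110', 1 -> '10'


Encode each number as n ones followed by a terminating 0:
  12 -> 1111111111110 (13 bits)
  12 -> 1111111111110 (13 bits)
  2 -> 110 (3 bits)
  9 -> 1111111110 (10 bits)
  2 -> 110 (3 bits)
Total length = 13 + 13 + 3 + 10 + 3 = 42 bits.

Unary([12, 12, 2, 9, 2]) = 111111111111011111111111101101111111110110 (42 bits)


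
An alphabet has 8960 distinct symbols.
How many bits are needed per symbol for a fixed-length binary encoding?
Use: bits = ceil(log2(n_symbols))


log2(8960) = 13.1293
Bracket: 2^13 = 8192 < 8960 <= 2^14 = 16384
So ceil(log2(8960)) = 14

bits = ceil(log2(8960)) = ceil(13.1293) = 14 bits


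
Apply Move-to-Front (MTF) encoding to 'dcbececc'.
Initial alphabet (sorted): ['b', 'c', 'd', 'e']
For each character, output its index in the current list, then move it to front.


MTF encoding:
'd': index 2 in ['b', 'c', 'd', 'e'] -> ['d', 'b', 'c', 'e']
'c': index 2 in ['d', 'b', 'c', 'e'] -> ['c', 'd', 'b', 'e']
'b': index 2 in ['c', 'd', 'b', 'e'] -> ['b', 'c', 'd', 'e']
'e': index 3 in ['b', 'c', 'd', 'e'] -> ['e', 'b', 'c', 'd']
'c': index 2 in ['e', 'b', 'c', 'd'] -> ['c', 'e', 'b', 'd']
'e': index 1 in ['c', 'e', 'b', 'd'] -> ['e', 'c', 'b', 'd']
'c': index 1 in ['e', 'c', 'b', 'd'] -> ['c', 'e', 'b', 'd']
'c': index 0 in ['c', 'e', 'b', 'd'] -> ['c', 'e', 'b', 'd']


Output: [2, 2, 2, 3, 2, 1, 1, 0]


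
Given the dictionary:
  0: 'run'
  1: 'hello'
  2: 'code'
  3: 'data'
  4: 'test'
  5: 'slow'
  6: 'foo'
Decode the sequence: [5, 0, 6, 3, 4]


Look up each index in the dictionary:
  5 -> 'slow'
  0 -> 'run'
  6 -> 'foo'
  3 -> 'data'
  4 -> 'test'

Decoded: "slow run foo data test"


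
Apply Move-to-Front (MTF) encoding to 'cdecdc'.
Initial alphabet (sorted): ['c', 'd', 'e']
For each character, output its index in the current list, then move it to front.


MTF encoding:
'c': index 0 in ['c', 'd', 'e'] -> ['c', 'd', 'e']
'd': index 1 in ['c', 'd', 'e'] -> ['d', 'c', 'e']
'e': index 2 in ['d', 'c', 'e'] -> ['e', 'd', 'c']
'c': index 2 in ['e', 'd', 'c'] -> ['c', 'e', 'd']
'd': index 2 in ['c', 'e', 'd'] -> ['d', 'c', 'e']
'c': index 1 in ['d', 'c', 'e'] -> ['c', 'd', 'e']


Output: [0, 1, 2, 2, 2, 1]


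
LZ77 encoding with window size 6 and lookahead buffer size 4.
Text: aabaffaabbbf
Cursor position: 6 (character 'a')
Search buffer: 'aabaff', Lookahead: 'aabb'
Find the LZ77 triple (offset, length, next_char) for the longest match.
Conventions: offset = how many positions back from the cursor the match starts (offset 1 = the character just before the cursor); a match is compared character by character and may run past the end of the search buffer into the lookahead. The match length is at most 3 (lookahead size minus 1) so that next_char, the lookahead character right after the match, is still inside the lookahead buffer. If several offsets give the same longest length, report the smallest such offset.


Try each offset into the search buffer:
  offset=1 (pos 5, char 'f'): match length 0
  offset=2 (pos 4, char 'f'): match length 0
  offset=3 (pos 3, char 'a'): match length 1
  offset=4 (pos 2, char 'b'): match length 0
  offset=5 (pos 1, char 'a'): match length 1
  offset=6 (pos 0, char 'a'): match length 3
Longest match has length 3 at offset 6.
next_char = character at position 6 + 3 = 9 -> 'b'

Best match: offset=6, length=3 (matching 'aab' starting at position 0)
LZ77 triple: (6, 3, 'b')


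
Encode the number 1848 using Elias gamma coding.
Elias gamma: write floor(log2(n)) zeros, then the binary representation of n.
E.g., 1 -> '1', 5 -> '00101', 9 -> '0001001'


num_bits = floor(log2(1848)) + 1 = 11
leading_zeros = num_bits - 1 = 10
binary(1848) = 11100111000

Elias gamma(1848) = '0000000000' + '11100111000' = 000000000011100111000 (21 bits)


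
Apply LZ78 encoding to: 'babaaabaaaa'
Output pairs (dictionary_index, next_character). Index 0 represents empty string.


LZ78 encoding steps:
Dictionary: {0: ''}
Step 1: w='' (idx 0), next='b' -> output (0, 'b'), add 'b' as idx 1
Step 2: w='' (idx 0), next='a' -> output (0, 'a'), add 'a' as idx 2
Step 3: w='b' (idx 1), next='a' -> output (1, 'a'), add 'ba' as idx 3
Step 4: w='a' (idx 2), next='a' -> output (2, 'a'), add 'aa' as idx 4
Step 5: w='ba' (idx 3), next='a' -> output (3, 'a'), add 'baa' as idx 5
Step 6: w='aa' (idx 4), end of input -> output (4, '')


Encoded: [(0, 'b'), (0, 'a'), (1, 'a'), (2, 'a'), (3, 'a'), (4, '')]


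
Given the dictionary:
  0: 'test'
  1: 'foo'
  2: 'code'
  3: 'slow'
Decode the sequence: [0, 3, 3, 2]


Look up each index in the dictionary:
  0 -> 'test'
  3 -> 'slow'
  3 -> 'slow'
  2 -> 'code'

Decoded: "test slow slow code"


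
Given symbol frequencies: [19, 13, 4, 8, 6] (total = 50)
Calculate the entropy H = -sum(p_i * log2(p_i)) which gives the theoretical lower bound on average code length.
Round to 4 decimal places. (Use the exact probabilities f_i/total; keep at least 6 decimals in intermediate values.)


Per-symbol terms -p_i * log2(p_i) with p_i = f_i/50:
  p = 19/50 = 0.380000: log2(p) = -1.395929, -p*log2(p) = 0.530453
  p = 13/50 = 0.260000: log2(p) = -1.943416, -p*log2(p) = 0.505288
  p = 4/50 = 0.080000: log2(p) = -3.643856, -p*log2(p) = 0.291508
  p = 8/50 = 0.160000: log2(p) = -2.643856, -p*log2(p) = 0.423017
  p = 6/50 = 0.120000: log2(p) = -3.058894, -p*log2(p) = 0.367067
H = 0.530453 + 0.505288 + 0.291508 + 0.423017 + 0.367067 = 2.117333

H = 2.1173 bits/symbol


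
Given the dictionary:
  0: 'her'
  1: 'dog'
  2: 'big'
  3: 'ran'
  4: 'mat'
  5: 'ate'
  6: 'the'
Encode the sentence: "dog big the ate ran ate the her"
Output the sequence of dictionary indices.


Look up each word in the dictionary:
  'dog' -> 1
  'big' -> 2
  'the' -> 6
  'ate' -> 5
  'ran' -> 3
  'ate' -> 5
  'the' -> 6
  'her' -> 0

Encoded: [1, 2, 6, 5, 3, 5, 6, 0]
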